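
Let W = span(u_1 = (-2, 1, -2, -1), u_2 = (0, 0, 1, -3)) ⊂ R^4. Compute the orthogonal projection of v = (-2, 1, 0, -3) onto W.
proj_W(v) = (-142/99, 71/99, -20/33, -317/99)

Set up U = [u_1 | ... | u_2] ∈ R^(4×2). The projector onto W = col(U) is P = U (U^T U)^(-1) U^T.
Compute U^T U =
  [10, 1]
  [1, 10],
and U^T v = (8, 9).
Solve U^T U · c = U^T v for the coefficients: c = (71/99, 82/99). The projection is proj_W(v) = U c.
Check: (v - proj_W(v)) · u_1 = 0  (should be 0).
Check: (v - proj_W(v)) · u_2 = 0  (should be 0).
Result: proj_W(v) = (-142/99, 71/99, -20/33, -317/99).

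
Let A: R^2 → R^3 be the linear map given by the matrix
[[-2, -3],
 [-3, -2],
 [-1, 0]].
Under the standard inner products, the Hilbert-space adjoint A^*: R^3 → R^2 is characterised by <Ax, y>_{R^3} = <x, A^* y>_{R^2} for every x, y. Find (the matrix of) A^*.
A^* = A^T =
[[-2, -3, -1],
 [-3, -2, 0]]

For real matrices with standard dot products, the defining identity <Ax, y> = <x, A^* y> gives (Ax)^T y = x^T (A^*) y, i.e. x^T A^T y = x^T (A^*) y. Since this holds for all x, y, we must have A^* = A^T. Therefore
A^* =
[[-2, -3, -1],
 [-3, -2, 0]].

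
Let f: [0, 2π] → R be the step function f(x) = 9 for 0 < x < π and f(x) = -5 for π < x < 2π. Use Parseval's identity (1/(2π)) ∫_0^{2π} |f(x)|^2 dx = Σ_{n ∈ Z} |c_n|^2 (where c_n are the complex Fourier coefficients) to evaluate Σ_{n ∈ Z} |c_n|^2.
Σ |c_n|^2 = 53

Parseval equates the L^2 energy of f (normalised by 1/(2π)) with the ℓ^2 sum of its Fourier coefficients: (1/(2π)) ∫_0^{2π} |f|^2 = Σ |c_n|^2.
Compute the left side: (1/(2π)) [∫_0^π 9^2 dx + ∫_π^{2π} (-5)^2 dx] = (1/(2π)) · (81π + 25π) = (81 + 25)/2 = 53.
So Σ_{n ∈ Z} |c_n|^2 = 53.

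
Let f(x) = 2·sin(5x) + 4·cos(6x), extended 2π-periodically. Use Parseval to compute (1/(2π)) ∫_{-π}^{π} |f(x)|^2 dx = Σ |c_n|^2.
Σ |c_n|^2 = 10

Expand |f|^2 and use orthogonality of {sin(nx), cos(mx)} on [-π, π]:
  ∫_{-π}^{π} sin(nx)^2 dx = π, ∫ cos(mx)^2 dx = π, and cross terms integrate to 0.
So ∫_{-π}^{π} f(x)^2 dx = 2^2 · π + 4^2 · π = (4 + 16)π.
Divide by 2π: (4 + 16)/2 = 10.
By Parseval, this equals Σ |c_n|^2.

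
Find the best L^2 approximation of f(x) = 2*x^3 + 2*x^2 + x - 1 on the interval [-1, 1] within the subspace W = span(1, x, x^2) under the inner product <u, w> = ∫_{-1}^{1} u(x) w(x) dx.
g(x) = 2*x^2 + 11*x/5 - 1

The best approximation g ∈ W is the orthogonal projection of f onto W. Writing g = a_0 + a_1 x + a_2 x^2, the coefficients solve the normal equations G · a = b where
  G_{ij} = <φ_i, φ_j> and b_i = <f, φ_i>, with φ_0 = 1, φ_1 = x, φ_2 = x^2.
G =
  [2, 0, 2/3]
  [0, 2/3, 0]
  [2/3, 0, 2/5],
b = (-2/3, 22/15, 2/15).
Solving gives a_0 = -1, a_1 = 11/5, a_2 = 2, so
  g(x) = 2*x^2 + 11*x/5 - 1.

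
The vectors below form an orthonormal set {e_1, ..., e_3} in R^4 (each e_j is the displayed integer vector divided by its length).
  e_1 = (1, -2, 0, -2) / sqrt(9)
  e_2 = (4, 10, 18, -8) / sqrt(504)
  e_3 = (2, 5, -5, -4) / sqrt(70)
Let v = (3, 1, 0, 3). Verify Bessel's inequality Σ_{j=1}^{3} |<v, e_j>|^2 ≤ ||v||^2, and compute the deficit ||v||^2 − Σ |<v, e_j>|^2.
Σ |<v, e_j>|^2 = 14/5; ||v||^2 = 19; deficit = 81/5

Write each e_j = u_j / sqrt(<u_j, u_j>) where u_j is the displayed integer vector. Then <v, e_j> = <v, u_j> / sqrt(<u_j, u_j>), so |<v, e_j>|^2 = <v, u_j>^2 / <u_j, u_j>.
Coefficients: <v, e_1> = -5/sqrt(9), <v, e_2> = -2/sqrt(504), <v, e_3> = -1/sqrt(70).
Square and sum: Σ |<v, e_j>|^2 = 14/5.
Compute ||v||^2 = v·v = 19.
Deficit = 19 − 14/5 = 81/5 ≥ 0, confirming Bessel's inequality. (The deficit equals ||v − Σ <v,e_j> e_j||^2, the squared distance from v to span{e_j}.)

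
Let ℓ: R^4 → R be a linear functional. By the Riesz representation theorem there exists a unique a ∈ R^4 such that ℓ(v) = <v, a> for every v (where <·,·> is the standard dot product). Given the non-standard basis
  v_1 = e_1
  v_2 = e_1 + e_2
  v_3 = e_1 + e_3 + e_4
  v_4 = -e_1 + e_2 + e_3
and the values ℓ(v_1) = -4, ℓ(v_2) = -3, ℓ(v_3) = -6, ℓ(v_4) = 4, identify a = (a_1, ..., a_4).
a = (-4, 1, -1, -1)

Write a = (a_1, ..., a_4) in the standard basis. For each basis vector v_i, ℓ(v_i) = <v_i, a> is a linear equation in the a_j's. Collect the n equations into a matrix system V a = ℓ, where row i of V is v_i (expressed in the standard basis). Since V is invertible (lower-triangular with 1s on the diagonal, up to permutation), solve by back-substitution:
  V =
[[1, 0, 0, 0],
 [1, 1, 0, 0],
 [1, 0, 1, 1],
 [-1, 1, 1, 0]]
  V a = (-4, -3, -6, 4)
Solving gives a = (-4, 1, -1, -1).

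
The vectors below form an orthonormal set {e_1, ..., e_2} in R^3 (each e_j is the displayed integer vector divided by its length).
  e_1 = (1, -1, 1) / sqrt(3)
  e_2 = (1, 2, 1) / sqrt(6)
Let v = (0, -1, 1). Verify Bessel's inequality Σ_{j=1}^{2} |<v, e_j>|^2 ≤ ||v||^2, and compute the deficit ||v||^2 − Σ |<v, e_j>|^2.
Σ |<v, e_j>|^2 = 3/2; ||v||^2 = 2; deficit = 1/2

Write each e_j = u_j / sqrt(<u_j, u_j>) where u_j is the displayed integer vector. Then <v, e_j> = <v, u_j> / sqrt(<u_j, u_j>), so |<v, e_j>|^2 = <v, u_j>^2 / <u_j, u_j>.
Coefficients: <v, e_1> = 2/sqrt(3), <v, e_2> = -1/sqrt(6).
Square and sum: Σ |<v, e_j>|^2 = 3/2.
Compute ||v||^2 = v·v = 2.
Deficit = 2 − 3/2 = 1/2 ≥ 0, confirming Bessel's inequality. (The deficit equals ||v − Σ <v,e_j> e_j||^2, the squared distance from v to span{e_j}.)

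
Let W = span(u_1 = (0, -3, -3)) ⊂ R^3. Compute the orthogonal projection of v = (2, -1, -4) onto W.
proj_W(v) = (0, -5/2, -5/2)

Set up U = [u_1 | ... | u_1] ∈ R^(3×1). The projector onto W = col(U) is P = U (U^T U)^(-1) U^T.
Compute U^T U =
  [18],
and U^T v = (15).
Solve U^T U · c = U^T v for the coefficients: c = (5/6). The projection is proj_W(v) = U c.
Check: (v - proj_W(v)) · u_1 = 0  (should be 0).
Result: proj_W(v) = (0, -5/2, -5/2).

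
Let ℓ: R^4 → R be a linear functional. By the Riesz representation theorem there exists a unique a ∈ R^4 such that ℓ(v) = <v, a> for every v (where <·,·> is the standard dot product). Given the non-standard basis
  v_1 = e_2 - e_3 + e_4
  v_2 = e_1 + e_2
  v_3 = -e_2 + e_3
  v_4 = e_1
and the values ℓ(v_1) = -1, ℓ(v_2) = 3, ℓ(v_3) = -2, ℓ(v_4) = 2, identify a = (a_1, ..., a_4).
a = (2, 1, -1, -3)

Write a = (a_1, ..., a_4) in the standard basis. For each basis vector v_i, ℓ(v_i) = <v_i, a> is a linear equation in the a_j's. Collect the n equations into a matrix system V a = ℓ, where row i of V is v_i (expressed in the standard basis). Since V is invertible (lower-triangular with 1s on the diagonal, up to permutation), solve by back-substitution:
  V =
[[0, 1, -1, 1],
 [1, 1, 0, 0],
 [0, -1, 1, 0],
 [1, 0, 0, 0]]
  V a = (-1, 3, -2, 2)
Solving gives a = (2, 1, -1, -3).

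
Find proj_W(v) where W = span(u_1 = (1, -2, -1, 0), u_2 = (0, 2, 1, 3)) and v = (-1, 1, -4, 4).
proj_W(v) = (64/59, 2/59, 1/59, 195/59)

Set up U = [u_1 | ... | u_2] ∈ R^(4×2). The projector onto W = col(U) is P = U (U^T U)^(-1) U^T.
Compute U^T U =
  [6, -5]
  [-5, 14],
and U^T v = (1, 10).
Solve U^T U · c = U^T v for the coefficients: c = (64/59, 65/59). The projection is proj_W(v) = U c.
Check: (v - proj_W(v)) · u_1 = 0  (should be 0).
Check: (v - proj_W(v)) · u_2 = 0  (should be 0).
Result: proj_W(v) = (64/59, 2/59, 1/59, 195/59).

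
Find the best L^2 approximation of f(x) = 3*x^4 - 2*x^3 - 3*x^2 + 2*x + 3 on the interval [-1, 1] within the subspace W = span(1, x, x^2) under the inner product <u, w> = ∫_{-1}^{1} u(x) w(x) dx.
g(x) = -3*x^2/7 + 4*x/5 + 96/35

The best approximation g ∈ W is the orthogonal projection of f onto W. Writing g = a_0 + a_1 x + a_2 x^2, the coefficients solve the normal equations G · a = b where
  G_{ij} = <φ_i, φ_j> and b_i = <f, φ_i>, with φ_0 = 1, φ_1 = x, φ_2 = x^2.
G =
  [2, 0, 2/3]
  [0, 2/3, 0]
  [2/3, 0, 2/5],
b = (26/5, 8/15, 58/35).
Solving gives a_0 = 96/35, a_1 = 4/5, a_2 = -3/7, so
  g(x) = -3*x^2/7 + 4*x/5 + 96/35.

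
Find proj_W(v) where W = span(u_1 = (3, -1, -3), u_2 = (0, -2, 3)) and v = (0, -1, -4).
proj_W(v) = (3/2, 1/2, -3)

Set up U = [u_1 | ... | u_2] ∈ R^(3×2). The projector onto W = col(U) is P = U (U^T U)^(-1) U^T.
Compute U^T U =
  [19, -7]
  [-7, 13],
and U^T v = (13, -10).
Solve U^T U · c = U^T v for the coefficients: c = (1/2, -1/2). The projection is proj_W(v) = U c.
Check: (v - proj_W(v)) · u_1 = 0  (should be 0).
Check: (v - proj_W(v)) · u_2 = 0  (should be 0).
Result: proj_W(v) = (3/2, 1/2, -3).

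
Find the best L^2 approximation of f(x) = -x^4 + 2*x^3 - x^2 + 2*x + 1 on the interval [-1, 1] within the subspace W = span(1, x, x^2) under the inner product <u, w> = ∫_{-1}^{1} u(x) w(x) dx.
g(x) = -13*x^2/7 + 16*x/5 + 38/35

The best approximation g ∈ W is the orthogonal projection of f onto W. Writing g = a_0 + a_1 x + a_2 x^2, the coefficients solve the normal equations G · a = b where
  G_{ij} = <φ_i, φ_j> and b_i = <f, φ_i>, with φ_0 = 1, φ_1 = x, φ_2 = x^2.
G =
  [2, 0, 2/3]
  [0, 2/3, 0]
  [2/3, 0, 2/5],
b = (14/15, 32/15, -2/105).
Solving gives a_0 = 38/35, a_1 = 16/5, a_2 = -13/7, so
  g(x) = -13*x^2/7 + 16*x/5 + 38/35.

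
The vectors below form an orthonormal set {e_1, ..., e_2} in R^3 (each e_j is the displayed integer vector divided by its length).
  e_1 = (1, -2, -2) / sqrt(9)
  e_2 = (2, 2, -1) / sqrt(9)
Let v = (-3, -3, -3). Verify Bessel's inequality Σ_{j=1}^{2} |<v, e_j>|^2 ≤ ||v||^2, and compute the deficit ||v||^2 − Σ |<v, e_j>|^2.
Σ |<v, e_j>|^2 = 18; ||v||^2 = 27; deficit = 9

Write each e_j = u_j / sqrt(<u_j, u_j>) where u_j is the displayed integer vector. Then <v, e_j> = <v, u_j> / sqrt(<u_j, u_j>), so |<v, e_j>|^2 = <v, u_j>^2 / <u_j, u_j>.
Coefficients: <v, e_1> = 9/sqrt(9), <v, e_2> = -9/sqrt(9).
Square and sum: Σ |<v, e_j>|^2 = 18.
Compute ||v||^2 = v·v = 27.
Deficit = 27 − 18 = 9 ≥ 0, confirming Bessel's inequality. (The deficit equals ||v − Σ <v,e_j> e_j||^2, the squared distance from v to span{e_j}.)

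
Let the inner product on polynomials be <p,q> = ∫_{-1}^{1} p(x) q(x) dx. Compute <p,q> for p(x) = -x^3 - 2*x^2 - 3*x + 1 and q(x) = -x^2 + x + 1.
<p,q> = -8/5

Expand the product: p(x)·q(x) = x^5 + x^4 - 6*x^2 - 2*x + 1.
∫_{-1}^{1} of each monomial x^k gives [2/(k+1) if k even, 0 if k odd]. Integrating term-by-term (or equivalently evaluating the antiderivative F(x) = x^6/6 + x^5/5 - 2*x^3 - x^2 + x at the endpoints):
  F(1) − F(−1) = -49/30 − (-1/30) = -8/5.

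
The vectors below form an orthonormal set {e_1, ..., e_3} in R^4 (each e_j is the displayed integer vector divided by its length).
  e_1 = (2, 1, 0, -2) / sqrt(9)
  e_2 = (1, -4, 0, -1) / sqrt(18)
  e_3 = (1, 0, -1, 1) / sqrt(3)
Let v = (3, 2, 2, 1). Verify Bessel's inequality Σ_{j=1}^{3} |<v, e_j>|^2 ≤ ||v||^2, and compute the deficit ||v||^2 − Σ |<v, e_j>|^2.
Σ |<v, e_j>|^2 = 22/3; ||v||^2 = 18; deficit = 32/3

Write each e_j = u_j / sqrt(<u_j, u_j>) where u_j is the displayed integer vector. Then <v, e_j> = <v, u_j> / sqrt(<u_j, u_j>), so |<v, e_j>|^2 = <v, u_j>^2 / <u_j, u_j>.
Coefficients: <v, e_1> = 6/sqrt(9), <v, e_2> = -6/sqrt(18), <v, e_3> = 2/sqrt(3).
Square and sum: Σ |<v, e_j>|^2 = 22/3.
Compute ||v||^2 = v·v = 18.
Deficit = 18 − 22/3 = 32/3 ≥ 0, confirming Bessel's inequality. (The deficit equals ||v − Σ <v,e_j> e_j||^2, the squared distance from v to span{e_j}.)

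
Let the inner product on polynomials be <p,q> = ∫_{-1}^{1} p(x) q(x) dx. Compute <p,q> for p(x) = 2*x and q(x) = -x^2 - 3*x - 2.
<p,q> = -4

Expand the product: p(x)·q(x) = -2*x^3 - 6*x^2 - 4*x.
∫_{-1}^{1} of each monomial x^k gives [2/(k+1) if k even, 0 if k odd]. Integrating term-by-term (or equivalently evaluating the antiderivative F(x) = -x^4/2 - 2*x^3 - 2*x^2 at the endpoints):
  F(1) − F(−1) = -9/2 − (-1/2) = -4.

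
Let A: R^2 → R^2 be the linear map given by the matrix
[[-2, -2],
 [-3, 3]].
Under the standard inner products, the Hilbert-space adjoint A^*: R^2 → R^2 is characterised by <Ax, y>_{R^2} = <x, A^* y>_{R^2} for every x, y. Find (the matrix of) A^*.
A^* = A^T =
[[-2, -3],
 [-2, 3]]

For real matrices with standard dot products, the defining identity <Ax, y> = <x, A^* y> gives (Ax)^T y = x^T (A^*) y, i.e. x^T A^T y = x^T (A^*) y. Since this holds for all x, y, we must have A^* = A^T. Therefore
A^* =
[[-2, -3],
 [-2, 3]].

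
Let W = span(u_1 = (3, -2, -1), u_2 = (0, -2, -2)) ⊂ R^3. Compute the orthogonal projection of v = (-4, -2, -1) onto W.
proj_W(v) = (-69/19, -17/19, -40/19)

Set up U = [u_1 | ... | u_2] ∈ R^(3×2). The projector onto W = col(U) is P = U (U^T U)^(-1) U^T.
Compute U^T U =
  [14, 6]
  [6, 8],
and U^T v = (-7, 6).
Solve U^T U · c = U^T v for the coefficients: c = (-23/19, 63/38). The projection is proj_W(v) = U c.
Check: (v - proj_W(v)) · u_1 = 0  (should be 0).
Check: (v - proj_W(v)) · u_2 = 0  (should be 0).
Result: proj_W(v) = (-69/19, -17/19, -40/19).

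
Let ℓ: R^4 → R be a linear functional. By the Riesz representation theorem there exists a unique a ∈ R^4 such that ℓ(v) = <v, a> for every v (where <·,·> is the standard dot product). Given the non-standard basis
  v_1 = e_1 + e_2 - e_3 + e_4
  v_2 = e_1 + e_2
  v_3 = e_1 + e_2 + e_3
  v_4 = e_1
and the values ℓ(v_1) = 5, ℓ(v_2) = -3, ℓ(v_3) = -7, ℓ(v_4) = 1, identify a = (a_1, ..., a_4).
a = (1, -4, -4, 4)

Write a = (a_1, ..., a_4) in the standard basis. For each basis vector v_i, ℓ(v_i) = <v_i, a> is a linear equation in the a_j's. Collect the n equations into a matrix system V a = ℓ, where row i of V is v_i (expressed in the standard basis). Since V is invertible (lower-triangular with 1s on the diagonal, up to permutation), solve by back-substitution:
  V =
[[1, 1, -1, 1],
 [1, 1, 0, 0],
 [1, 1, 1, 0],
 [1, 0, 0, 0]]
  V a = (5, -3, -7, 1)
Solving gives a = (1, -4, -4, 4).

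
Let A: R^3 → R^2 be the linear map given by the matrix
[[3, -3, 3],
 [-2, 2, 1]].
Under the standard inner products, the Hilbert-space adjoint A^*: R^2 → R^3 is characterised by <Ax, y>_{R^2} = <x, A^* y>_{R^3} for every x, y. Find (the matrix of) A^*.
A^* = A^T =
[[3, -2],
 [-3, 2],
 [3, 1]]

For real matrices with standard dot products, the defining identity <Ax, y> = <x, A^* y> gives (Ax)^T y = x^T (A^*) y, i.e. x^T A^T y = x^T (A^*) y. Since this holds for all x, y, we must have A^* = A^T. Therefore
A^* =
[[3, -2],
 [-3, 2],
 [3, 1]].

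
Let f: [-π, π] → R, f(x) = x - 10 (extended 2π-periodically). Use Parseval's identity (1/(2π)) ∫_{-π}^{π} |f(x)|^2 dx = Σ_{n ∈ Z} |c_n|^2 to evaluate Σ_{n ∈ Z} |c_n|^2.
Σ |c_n|^2 = π^2/3 + 100

Expand and integrate term by term over [-π, π]:
  ∫ (x)^2 dx = 1·(2π^3/3); ∫ 2·1·(-10)·x dx = 0 (odd integrand); ∫ (-10)^2 dx = 100·2π.
So (1/(2π)) ∫_{-π}^{π} (x - 10)^2 dx = 1π^2/3 + 100 = π^2/3 + 100.
Parseval ⇒ Σ |c_n|^2 = π^2/3 + 100.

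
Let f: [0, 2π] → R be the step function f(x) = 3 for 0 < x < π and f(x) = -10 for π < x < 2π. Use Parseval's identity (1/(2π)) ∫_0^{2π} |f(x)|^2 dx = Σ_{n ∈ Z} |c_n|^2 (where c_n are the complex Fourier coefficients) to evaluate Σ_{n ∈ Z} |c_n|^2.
Σ |c_n|^2 = 109/2

Parseval equates the L^2 energy of f (normalised by 1/(2π)) with the ℓ^2 sum of its Fourier coefficients: (1/(2π)) ∫_0^{2π} |f|^2 = Σ |c_n|^2.
Compute the left side: (1/(2π)) [∫_0^π 3^2 dx + ∫_π^{2π} (-10)^2 dx] = (1/(2π)) · (9π + 100π) = (9 + 100)/2 = 109/2.
So Σ_{n ∈ Z} |c_n|^2 = 109/2.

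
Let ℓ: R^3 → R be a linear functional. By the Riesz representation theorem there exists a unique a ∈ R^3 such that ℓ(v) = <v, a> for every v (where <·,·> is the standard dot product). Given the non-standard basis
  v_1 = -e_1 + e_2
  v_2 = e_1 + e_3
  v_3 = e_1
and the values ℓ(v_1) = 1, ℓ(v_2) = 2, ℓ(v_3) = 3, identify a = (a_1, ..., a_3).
a = (3, 4, -1)

Write a = (a_1, ..., a_3) in the standard basis. For each basis vector v_i, ℓ(v_i) = <v_i, a> is a linear equation in the a_j's. Collect the n equations into a matrix system V a = ℓ, where row i of V is v_i (expressed in the standard basis). Since V is invertible (lower-triangular with 1s on the diagonal, up to permutation), solve by back-substitution:
  V =
[[-1, 1, 0],
 [1, 0, 1],
 [1, 0, 0]]
  V a = (1, 2, 3)
Solving gives a = (3, 4, -1).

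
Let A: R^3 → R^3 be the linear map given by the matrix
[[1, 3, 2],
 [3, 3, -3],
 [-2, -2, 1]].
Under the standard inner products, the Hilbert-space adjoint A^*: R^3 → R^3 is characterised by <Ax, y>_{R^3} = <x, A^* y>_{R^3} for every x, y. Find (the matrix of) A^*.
A^* = A^T =
[[1, 3, -2],
 [3, 3, -2],
 [2, -3, 1]]

For real matrices with standard dot products, the defining identity <Ax, y> = <x, A^* y> gives (Ax)^T y = x^T (A^*) y, i.e. x^T A^T y = x^T (A^*) y. Since this holds for all x, y, we must have A^* = A^T. Therefore
A^* =
[[1, 3, -2],
 [3, 3, -2],
 [2, -3, 1]].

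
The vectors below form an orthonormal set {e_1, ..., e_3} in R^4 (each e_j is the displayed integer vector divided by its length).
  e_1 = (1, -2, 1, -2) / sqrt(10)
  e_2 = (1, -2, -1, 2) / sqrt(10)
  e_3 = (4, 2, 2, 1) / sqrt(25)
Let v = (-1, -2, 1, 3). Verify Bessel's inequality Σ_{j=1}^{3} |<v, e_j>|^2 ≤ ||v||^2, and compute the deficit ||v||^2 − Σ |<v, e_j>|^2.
Σ |<v, e_j>|^2 = 179/25; ||v||^2 = 15; deficit = 196/25

Write each e_j = u_j / sqrt(<u_j, u_j>) where u_j is the displayed integer vector. Then <v, e_j> = <v, u_j> / sqrt(<u_j, u_j>), so |<v, e_j>|^2 = <v, u_j>^2 / <u_j, u_j>.
Coefficients: <v, e_1> = -2/sqrt(10), <v, e_2> = 8/sqrt(10), <v, e_3> = -3/sqrt(25).
Square and sum: Σ |<v, e_j>|^2 = 179/25.
Compute ||v||^2 = v·v = 15.
Deficit = 15 − 179/25 = 196/25 ≥ 0, confirming Bessel's inequality. (The deficit equals ||v − Σ <v,e_j> e_j||^2, the squared distance from v to span{e_j}.)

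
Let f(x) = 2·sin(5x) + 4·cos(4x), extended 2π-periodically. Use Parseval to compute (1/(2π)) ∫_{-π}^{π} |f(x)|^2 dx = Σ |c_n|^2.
Σ |c_n|^2 = 10

Expand |f|^2 and use orthogonality of {sin(nx), cos(mx)} on [-π, π]:
  ∫_{-π}^{π} sin(nx)^2 dx = π, ∫ cos(mx)^2 dx = π, and cross terms integrate to 0.
So ∫_{-π}^{π} f(x)^2 dx = 2^2 · π + 4^2 · π = (4 + 16)π.
Divide by 2π: (4 + 16)/2 = 10.
By Parseval, this equals Σ |c_n|^2.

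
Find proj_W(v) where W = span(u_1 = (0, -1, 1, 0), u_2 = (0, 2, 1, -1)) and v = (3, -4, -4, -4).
proj_W(v) = (0, -24/11, -24/11, 16/11)

Set up U = [u_1 | ... | u_2] ∈ R^(4×2). The projector onto W = col(U) is P = U (U^T U)^(-1) U^T.
Compute U^T U =
  [2, -1]
  [-1, 6],
and U^T v = (0, -8).
Solve U^T U · c = U^T v for the coefficients: c = (-8/11, -16/11). The projection is proj_W(v) = U c.
Check: (v - proj_W(v)) · u_1 = 0  (should be 0).
Check: (v - proj_W(v)) · u_2 = 0  (should be 0).
Result: proj_W(v) = (0, -24/11, -24/11, 16/11).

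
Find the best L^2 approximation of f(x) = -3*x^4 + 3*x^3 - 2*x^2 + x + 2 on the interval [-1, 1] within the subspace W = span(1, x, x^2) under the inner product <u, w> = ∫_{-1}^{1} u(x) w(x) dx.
g(x) = -32*x^2/7 + 14*x/5 + 79/35

The best approximation g ∈ W is the orthogonal projection of f onto W. Writing g = a_0 + a_1 x + a_2 x^2, the coefficients solve the normal equations G · a = b where
  G_{ij} = <φ_i, φ_j> and b_i = <f, φ_i>, with φ_0 = 1, φ_1 = x, φ_2 = x^2.
G =
  [2, 0, 2/3]
  [0, 2/3, 0]
  [2/3, 0, 2/5],
b = (22/15, 28/15, -34/105).
Solving gives a_0 = 79/35, a_1 = 14/5, a_2 = -32/7, so
  g(x) = -32*x^2/7 + 14*x/5 + 79/35.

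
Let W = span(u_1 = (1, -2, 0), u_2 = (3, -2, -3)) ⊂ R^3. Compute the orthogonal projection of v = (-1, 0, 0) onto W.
proj_W(v) = (-25/61, 18/61, 24/61)

Set up U = [u_1 | ... | u_2] ∈ R^(3×2). The projector onto W = col(U) is P = U (U^T U)^(-1) U^T.
Compute U^T U =
  [5, 7]
  [7, 22],
and U^T v = (-1, -3).
Solve U^T U · c = U^T v for the coefficients: c = (-1/61, -8/61). The projection is proj_W(v) = U c.
Check: (v - proj_W(v)) · u_1 = 0  (should be 0).
Check: (v - proj_W(v)) · u_2 = 0  (should be 0).
Result: proj_W(v) = (-25/61, 18/61, 24/61).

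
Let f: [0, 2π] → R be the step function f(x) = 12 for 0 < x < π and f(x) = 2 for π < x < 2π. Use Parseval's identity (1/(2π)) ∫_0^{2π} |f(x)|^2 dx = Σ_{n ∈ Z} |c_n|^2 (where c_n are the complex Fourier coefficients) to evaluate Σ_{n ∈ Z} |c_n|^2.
Σ |c_n|^2 = 74

Parseval equates the L^2 energy of f (normalised by 1/(2π)) with the ℓ^2 sum of its Fourier coefficients: (1/(2π)) ∫_0^{2π} |f|^2 = Σ |c_n|^2.
Compute the left side: (1/(2π)) [∫_0^π 12^2 dx + ∫_π^{2π} 2^2 dx] = (1/(2π)) · (144π + 4π) = (144 + 4)/2 = 74.
So Σ_{n ∈ Z} |c_n|^2 = 74.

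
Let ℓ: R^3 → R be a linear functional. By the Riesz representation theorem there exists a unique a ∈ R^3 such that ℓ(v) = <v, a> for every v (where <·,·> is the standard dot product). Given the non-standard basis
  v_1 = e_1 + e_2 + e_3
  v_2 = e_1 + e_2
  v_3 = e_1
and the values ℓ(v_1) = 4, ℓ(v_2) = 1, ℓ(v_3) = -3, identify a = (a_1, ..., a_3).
a = (-3, 4, 3)

Write a = (a_1, ..., a_3) in the standard basis. For each basis vector v_i, ℓ(v_i) = <v_i, a> is a linear equation in the a_j's. Collect the n equations into a matrix system V a = ℓ, where row i of V is v_i (expressed in the standard basis). Since V is invertible (lower-triangular with 1s on the diagonal, up to permutation), solve by back-substitution:
  V =
[[1, 1, 1],
 [1, 1, 0],
 [1, 0, 0]]
  V a = (4, 1, -3)
Solving gives a = (-3, 4, 3).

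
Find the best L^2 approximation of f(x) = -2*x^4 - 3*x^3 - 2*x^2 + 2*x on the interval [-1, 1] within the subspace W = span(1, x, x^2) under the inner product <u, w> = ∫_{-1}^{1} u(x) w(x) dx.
g(x) = -26*x^2/7 + x/5 + 6/35

The best approximation g ∈ W is the orthogonal projection of f onto W. Writing g = a_0 + a_1 x + a_2 x^2, the coefficients solve the normal equations G · a = b where
  G_{ij} = <φ_i, φ_j> and b_i = <f, φ_i>, with φ_0 = 1, φ_1 = x, φ_2 = x^2.
G =
  [2, 0, 2/3]
  [0, 2/3, 0]
  [2/3, 0, 2/5],
b = (-32/15, 2/15, -48/35).
Solving gives a_0 = 6/35, a_1 = 1/5, a_2 = -26/7, so
  g(x) = -26*x^2/7 + x/5 + 6/35.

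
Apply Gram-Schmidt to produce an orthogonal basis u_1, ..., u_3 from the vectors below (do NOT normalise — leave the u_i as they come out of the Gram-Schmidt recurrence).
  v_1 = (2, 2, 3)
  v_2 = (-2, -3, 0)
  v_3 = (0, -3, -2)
Orthogonal basis:
  u_1 = (2, 2, 3)
  u_2 = (-14/17, -31/17, 30/17)
  u_3 = (18/11, -12/11, -4/11)

Apply the Gram-Schmidt recurrence
  u_1 = v_1
  u_i = v_i − Σ_{j<i} ((v_i · u_j) / (u_j · u_j)) · u_j.

Step by step this gives:
  u_1 = (2, 2, 3)
  u_2 = (-14/17, -31/17, 30/17)
  u_3 = (18/11, -12/11, -4/11)

Orthogonality check:
  u_2 · u_1 = 0 (should be 0)
  u_3 · u_1 = 0 (should be 0)
  u_3 · u_2 = 0 (should be 0)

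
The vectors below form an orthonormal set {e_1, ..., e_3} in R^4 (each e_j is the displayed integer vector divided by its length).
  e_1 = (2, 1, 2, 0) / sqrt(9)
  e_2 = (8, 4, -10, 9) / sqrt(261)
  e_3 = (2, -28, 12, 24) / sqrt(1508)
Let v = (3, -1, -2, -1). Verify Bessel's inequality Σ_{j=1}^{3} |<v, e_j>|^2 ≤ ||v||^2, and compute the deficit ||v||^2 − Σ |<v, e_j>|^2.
Σ |<v, e_j>|^2 = 51/13; ||v||^2 = 15; deficit = 144/13

Write each e_j = u_j / sqrt(<u_j, u_j>) where u_j is the displayed integer vector. Then <v, e_j> = <v, u_j> / sqrt(<u_j, u_j>), so |<v, e_j>|^2 = <v, u_j>^2 / <u_j, u_j>.
Coefficients: <v, e_1> = 1/sqrt(9), <v, e_2> = 31/sqrt(261), <v, e_3> = -14/sqrt(1508).
Square and sum: Σ |<v, e_j>|^2 = 51/13.
Compute ||v||^2 = v·v = 15.
Deficit = 15 − 51/13 = 144/13 ≥ 0, confirming Bessel's inequality. (The deficit equals ||v − Σ <v,e_j> e_j||^2, the squared distance from v to span{e_j}.)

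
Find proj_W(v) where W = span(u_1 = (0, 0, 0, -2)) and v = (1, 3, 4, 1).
proj_W(v) = (0, 0, 0, 1)

Set up U = [u_1 | ... | u_1] ∈ R^(4×1). The projector onto W = col(U) is P = U (U^T U)^(-1) U^T.
Compute U^T U =
  [4],
and U^T v = (-2).
Solve U^T U · c = U^T v for the coefficients: c = (-1/2). The projection is proj_W(v) = U c.
Check: (v - proj_W(v)) · u_1 = 0  (should be 0).
Result: proj_W(v) = (0, 0, 0, 1).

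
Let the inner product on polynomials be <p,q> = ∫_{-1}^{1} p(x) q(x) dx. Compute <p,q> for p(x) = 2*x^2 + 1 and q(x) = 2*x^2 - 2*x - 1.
<p,q> = -2/5

Expand the product: p(x)·q(x) = 4*x^4 - 4*x^3 - 2*x - 1.
∫_{-1}^{1} of each monomial x^k gives [2/(k+1) if k even, 0 if k odd]. Integrating term-by-term (or equivalently evaluating the antiderivative F(x) = 4*x^5/5 - x^4 - x^2 - x at the endpoints):
  F(1) − F(−1) = -11/5 − (-9/5) = -2/5.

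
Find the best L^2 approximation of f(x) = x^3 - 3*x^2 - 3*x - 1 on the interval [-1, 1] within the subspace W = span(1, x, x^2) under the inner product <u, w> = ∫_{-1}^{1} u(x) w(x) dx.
g(x) = -3*x^2 - 12*x/5 - 1

The best approximation g ∈ W is the orthogonal projection of f onto W. Writing g = a_0 + a_1 x + a_2 x^2, the coefficients solve the normal equations G · a = b where
  G_{ij} = <φ_i, φ_j> and b_i = <f, φ_i>, with φ_0 = 1, φ_1 = x, φ_2 = x^2.
G =
  [2, 0, 2/3]
  [0, 2/3, 0]
  [2/3, 0, 2/5],
b = (-4, -8/5, -28/15).
Solving gives a_0 = -1, a_1 = -12/5, a_2 = -3, so
  g(x) = -3*x^2 - 12*x/5 - 1.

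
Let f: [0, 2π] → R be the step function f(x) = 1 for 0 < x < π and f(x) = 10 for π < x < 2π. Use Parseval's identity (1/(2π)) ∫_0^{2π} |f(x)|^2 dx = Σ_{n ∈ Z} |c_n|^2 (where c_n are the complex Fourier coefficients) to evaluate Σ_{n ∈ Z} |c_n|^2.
Σ |c_n|^2 = 101/2

Parseval equates the L^2 energy of f (normalised by 1/(2π)) with the ℓ^2 sum of its Fourier coefficients: (1/(2π)) ∫_0^{2π} |f|^2 = Σ |c_n|^2.
Compute the left side: (1/(2π)) [∫_0^π 1^2 dx + ∫_π^{2π} 10^2 dx] = (1/(2π)) · (1π + 100π) = (1 + 100)/2 = 101/2.
So Σ_{n ∈ Z} |c_n|^2 = 101/2.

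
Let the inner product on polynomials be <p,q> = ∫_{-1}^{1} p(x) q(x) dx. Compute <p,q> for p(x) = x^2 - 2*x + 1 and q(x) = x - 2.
<p,q> = -20/3

Expand the product: p(x)·q(x) = x^3 - 4*x^2 + 5*x - 2.
∫_{-1}^{1} of each monomial x^k gives [2/(k+1) if k even, 0 if k odd]. Integrating term-by-term (or equivalently evaluating the antiderivative F(x) = x^4/4 - 4*x^3/3 + 5*x^2/2 - 2*x at the endpoints):
  F(1) − F(−1) = -7/12 − (73/12) = -20/3.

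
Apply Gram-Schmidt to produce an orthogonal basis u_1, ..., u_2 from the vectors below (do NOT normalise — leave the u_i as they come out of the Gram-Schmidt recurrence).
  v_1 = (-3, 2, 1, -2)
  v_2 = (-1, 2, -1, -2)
Orthogonal basis:
  u_1 = (-3, 2, 1, -2)
  u_2 = (2/3, 8/9, -14/9, -8/9)

Apply the Gram-Schmidt recurrence
  u_1 = v_1
  u_i = v_i − Σ_{j<i} ((v_i · u_j) / (u_j · u_j)) · u_j.

Step by step this gives:
  u_1 = (-3, 2, 1, -2)
  u_2 = (2/3, 8/9, -14/9, -8/9)

Orthogonality check:
  u_2 · u_1 = 0 (should be 0)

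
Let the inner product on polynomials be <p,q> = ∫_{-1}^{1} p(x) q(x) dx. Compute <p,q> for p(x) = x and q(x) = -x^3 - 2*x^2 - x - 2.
<p,q> = -16/15

Expand the product: p(x)·q(x) = -x^4 - 2*x^3 - x^2 - 2*x.
∫_{-1}^{1} of each monomial x^k gives [2/(k+1) if k even, 0 if k odd]. Integrating term-by-term (or equivalently evaluating the antiderivative F(x) = -x^5/5 - x^4/2 - x^3/3 - x^2 at the endpoints):
  F(1) − F(−1) = -61/30 − (-29/30) = -16/15.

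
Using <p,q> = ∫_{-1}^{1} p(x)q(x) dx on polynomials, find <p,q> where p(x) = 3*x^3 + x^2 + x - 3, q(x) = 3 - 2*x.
<p,q> = -296/15

Expand the product: p(x)·q(x) = -6*x^4 + 7*x^3 + x^2 + 9*x - 9.
∫_{-1}^{1} of each monomial x^k gives [2/(k+1) if k even, 0 if k odd]. Integrating term-by-term (or equivalently evaluating the antiderivative F(x) = -6*x^5/5 + 7*x^4/4 + x^3/3 + 9*x^2/2 - 9*x at the endpoints):
  F(1) − F(−1) = -217/60 − (967/60) = -296/15.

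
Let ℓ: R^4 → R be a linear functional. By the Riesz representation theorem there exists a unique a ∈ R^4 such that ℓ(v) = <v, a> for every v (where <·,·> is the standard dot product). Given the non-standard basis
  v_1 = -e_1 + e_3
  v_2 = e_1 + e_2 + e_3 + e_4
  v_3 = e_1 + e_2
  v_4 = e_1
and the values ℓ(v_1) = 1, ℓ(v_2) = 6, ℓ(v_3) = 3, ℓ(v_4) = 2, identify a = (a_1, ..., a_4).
a = (2, 1, 3, 0)

Write a = (a_1, ..., a_4) in the standard basis. For each basis vector v_i, ℓ(v_i) = <v_i, a> is a linear equation in the a_j's. Collect the n equations into a matrix system V a = ℓ, where row i of V is v_i (expressed in the standard basis). Since V is invertible (lower-triangular with 1s on the diagonal, up to permutation), solve by back-substitution:
  V =
[[-1, 0, 1, 0],
 [1, 1, 1, 1],
 [1, 1, 0, 0],
 [1, 0, 0, 0]]
  V a = (1, 6, 3, 2)
Solving gives a = (2, 1, 3, 0).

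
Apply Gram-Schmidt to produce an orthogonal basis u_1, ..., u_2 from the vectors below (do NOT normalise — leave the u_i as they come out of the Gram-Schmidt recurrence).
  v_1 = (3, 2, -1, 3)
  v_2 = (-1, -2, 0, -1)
Orthogonal basis:
  u_1 = (3, 2, -1, 3)
  u_2 = (7/23, -26/23, -10/23, 7/23)

Apply the Gram-Schmidt recurrence
  u_1 = v_1
  u_i = v_i − Σ_{j<i} ((v_i · u_j) / (u_j · u_j)) · u_j.

Step by step this gives:
  u_1 = (3, 2, -1, 3)
  u_2 = (7/23, -26/23, -10/23, 7/23)

Orthogonality check:
  u_2 · u_1 = 0 (should be 0)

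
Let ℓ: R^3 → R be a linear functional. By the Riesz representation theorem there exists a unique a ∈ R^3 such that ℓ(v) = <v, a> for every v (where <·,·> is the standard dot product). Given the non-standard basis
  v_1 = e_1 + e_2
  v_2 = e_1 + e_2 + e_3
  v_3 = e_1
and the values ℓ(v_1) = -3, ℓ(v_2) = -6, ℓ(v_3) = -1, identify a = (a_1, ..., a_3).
a = (-1, -2, -3)

Write a = (a_1, ..., a_3) in the standard basis. For each basis vector v_i, ℓ(v_i) = <v_i, a> is a linear equation in the a_j's. Collect the n equations into a matrix system V a = ℓ, where row i of V is v_i (expressed in the standard basis). Since V is invertible (lower-triangular with 1s on the diagonal, up to permutation), solve by back-substitution:
  V =
[[1, 1, 0],
 [1, 1, 1],
 [1, 0, 0]]
  V a = (-3, -6, -1)
Solving gives a = (-1, -2, -3).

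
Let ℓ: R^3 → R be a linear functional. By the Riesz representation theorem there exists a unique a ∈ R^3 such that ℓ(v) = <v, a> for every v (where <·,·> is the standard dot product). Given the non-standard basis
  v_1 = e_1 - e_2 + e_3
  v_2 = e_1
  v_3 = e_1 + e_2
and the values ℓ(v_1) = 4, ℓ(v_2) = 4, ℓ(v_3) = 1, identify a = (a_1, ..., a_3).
a = (4, -3, -3)

Write a = (a_1, ..., a_3) in the standard basis. For each basis vector v_i, ℓ(v_i) = <v_i, a> is a linear equation in the a_j's. Collect the n equations into a matrix system V a = ℓ, where row i of V is v_i (expressed in the standard basis). Since V is invertible (lower-triangular with 1s on the diagonal, up to permutation), solve by back-substitution:
  V =
[[1, -1, 1],
 [1, 0, 0],
 [1, 1, 0]]
  V a = (4, 4, 1)
Solving gives a = (4, -3, -3).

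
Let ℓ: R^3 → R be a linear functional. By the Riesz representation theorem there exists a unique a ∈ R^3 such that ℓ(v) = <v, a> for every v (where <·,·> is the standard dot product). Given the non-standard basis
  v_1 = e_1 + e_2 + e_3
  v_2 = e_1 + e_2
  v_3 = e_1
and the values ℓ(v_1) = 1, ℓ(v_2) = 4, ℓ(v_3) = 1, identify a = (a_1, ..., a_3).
a = (1, 3, -3)

Write a = (a_1, ..., a_3) in the standard basis. For each basis vector v_i, ℓ(v_i) = <v_i, a> is a linear equation in the a_j's. Collect the n equations into a matrix system V a = ℓ, where row i of V is v_i (expressed in the standard basis). Since V is invertible (lower-triangular with 1s on the diagonal, up to permutation), solve by back-substitution:
  V =
[[1, 1, 1],
 [1, 1, 0],
 [1, 0, 0]]
  V a = (1, 4, 1)
Solving gives a = (1, 3, -3).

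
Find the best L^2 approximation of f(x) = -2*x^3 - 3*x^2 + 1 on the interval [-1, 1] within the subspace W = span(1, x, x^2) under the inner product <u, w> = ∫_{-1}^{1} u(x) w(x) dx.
g(x) = -3*x^2 - 6*x/5 + 1

The best approximation g ∈ W is the orthogonal projection of f onto W. Writing g = a_0 + a_1 x + a_2 x^2, the coefficients solve the normal equations G · a = b where
  G_{ij} = <φ_i, φ_j> and b_i = <f, φ_i>, with φ_0 = 1, φ_1 = x, φ_2 = x^2.
G =
  [2, 0, 2/3]
  [0, 2/3, 0]
  [2/3, 0, 2/5],
b = (0, -4/5, -8/15).
Solving gives a_0 = 1, a_1 = -6/5, a_2 = -3, so
  g(x) = -3*x^2 - 6*x/5 + 1.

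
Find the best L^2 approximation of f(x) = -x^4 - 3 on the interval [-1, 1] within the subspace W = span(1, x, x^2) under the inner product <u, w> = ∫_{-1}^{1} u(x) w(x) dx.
g(x) = -6*x^2/7 - 102/35

The best approximation g ∈ W is the orthogonal projection of f onto W. Writing g = a_0 + a_1 x + a_2 x^2, the coefficients solve the normal equations G · a = b where
  G_{ij} = <φ_i, φ_j> and b_i = <f, φ_i>, with φ_0 = 1, φ_1 = x, φ_2 = x^2.
G =
  [2, 0, 2/3]
  [0, 2/3, 0]
  [2/3, 0, 2/5],
b = (-32/5, 0, -16/7).
Solving gives a_0 = -102/35, a_1 = 0, a_2 = -6/7, so
  g(x) = -6*x^2/7 - 102/35.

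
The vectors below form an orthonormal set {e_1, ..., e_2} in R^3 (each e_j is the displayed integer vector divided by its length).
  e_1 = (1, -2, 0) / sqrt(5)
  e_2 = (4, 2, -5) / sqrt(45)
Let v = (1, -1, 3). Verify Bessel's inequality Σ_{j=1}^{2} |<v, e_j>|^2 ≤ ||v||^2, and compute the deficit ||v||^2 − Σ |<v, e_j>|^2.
Σ |<v, e_j>|^2 = 50/9; ||v||^2 = 11; deficit = 49/9

Write each e_j = u_j / sqrt(<u_j, u_j>) where u_j is the displayed integer vector. Then <v, e_j> = <v, u_j> / sqrt(<u_j, u_j>), so |<v, e_j>|^2 = <v, u_j>^2 / <u_j, u_j>.
Coefficients: <v, e_1> = 3/sqrt(5), <v, e_2> = -13/sqrt(45).
Square and sum: Σ |<v, e_j>|^2 = 50/9.
Compute ||v||^2 = v·v = 11.
Deficit = 11 − 50/9 = 49/9 ≥ 0, confirming Bessel's inequality. (The deficit equals ||v − Σ <v,e_j> e_j||^2, the squared distance from v to span{e_j}.)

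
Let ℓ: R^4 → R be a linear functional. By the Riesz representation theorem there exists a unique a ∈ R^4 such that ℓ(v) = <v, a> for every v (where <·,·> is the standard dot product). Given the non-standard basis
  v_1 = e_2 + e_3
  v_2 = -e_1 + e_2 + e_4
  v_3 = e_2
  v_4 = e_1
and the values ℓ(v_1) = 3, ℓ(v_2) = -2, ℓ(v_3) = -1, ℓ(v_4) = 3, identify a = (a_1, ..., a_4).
a = (3, -1, 4, 2)

Write a = (a_1, ..., a_4) in the standard basis. For each basis vector v_i, ℓ(v_i) = <v_i, a> is a linear equation in the a_j's. Collect the n equations into a matrix system V a = ℓ, where row i of V is v_i (expressed in the standard basis). Since V is invertible (lower-triangular with 1s on the diagonal, up to permutation), solve by back-substitution:
  V =
[[0, 1, 1, 0],
 [-1, 1, 0, 1],
 [0, 1, 0, 0],
 [1, 0, 0, 0]]
  V a = (3, -2, -1, 3)
Solving gives a = (3, -1, 4, 2).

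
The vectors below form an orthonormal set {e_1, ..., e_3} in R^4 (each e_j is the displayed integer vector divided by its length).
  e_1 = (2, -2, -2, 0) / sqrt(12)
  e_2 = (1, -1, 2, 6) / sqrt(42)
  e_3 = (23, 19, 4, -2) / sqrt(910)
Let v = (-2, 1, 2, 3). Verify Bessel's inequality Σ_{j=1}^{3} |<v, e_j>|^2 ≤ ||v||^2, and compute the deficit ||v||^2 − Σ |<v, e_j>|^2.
Σ |<v, e_j>|^2 = 229/13; ||v||^2 = 18; deficit = 5/13

Write each e_j = u_j / sqrt(<u_j, u_j>) where u_j is the displayed integer vector. Then <v, e_j> = <v, u_j> / sqrt(<u_j, u_j>), so |<v, e_j>|^2 = <v, u_j>^2 / <u_j, u_j>.
Coefficients: <v, e_1> = -10/sqrt(12), <v, e_2> = 19/sqrt(42), <v, e_3> = -25/sqrt(910).
Square and sum: Σ |<v, e_j>|^2 = 229/13.
Compute ||v||^2 = v·v = 18.
Deficit = 18 − 229/13 = 5/13 ≥ 0, confirming Bessel's inequality. (The deficit equals ||v − Σ <v,e_j> e_j||^2, the squared distance from v to span{e_j}.)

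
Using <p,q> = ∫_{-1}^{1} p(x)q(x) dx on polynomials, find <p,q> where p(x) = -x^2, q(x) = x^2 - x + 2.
<p,q> = -26/15

Expand the product: p(x)·q(x) = -x^4 + x^3 - 2*x^2.
∫_{-1}^{1} of each monomial x^k gives [2/(k+1) if k even, 0 if k odd]. Integrating term-by-term (or equivalently evaluating the antiderivative F(x) = -x^5/5 + x^4/4 - 2*x^3/3 at the endpoints):
  F(1) − F(−1) = -37/60 − (67/60) = -26/15.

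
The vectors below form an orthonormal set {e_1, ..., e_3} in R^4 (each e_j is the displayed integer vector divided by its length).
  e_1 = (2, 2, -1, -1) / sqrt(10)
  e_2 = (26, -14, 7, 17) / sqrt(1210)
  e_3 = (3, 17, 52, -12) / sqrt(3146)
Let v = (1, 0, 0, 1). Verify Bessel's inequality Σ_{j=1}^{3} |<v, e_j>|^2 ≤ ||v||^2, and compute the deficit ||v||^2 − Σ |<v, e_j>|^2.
Σ |<v, e_j>|^2 = 43/26; ||v||^2 = 2; deficit = 9/26

Write each e_j = u_j / sqrt(<u_j, u_j>) where u_j is the displayed integer vector. Then <v, e_j> = <v, u_j> / sqrt(<u_j, u_j>), so |<v, e_j>|^2 = <v, u_j>^2 / <u_j, u_j>.
Coefficients: <v, e_1> = 1/sqrt(10), <v, e_2> = 43/sqrt(1210), <v, e_3> = -9/sqrt(3146).
Square and sum: Σ |<v, e_j>|^2 = 43/26.
Compute ||v||^2 = v·v = 2.
Deficit = 2 − 43/26 = 9/26 ≥ 0, confirming Bessel's inequality. (The deficit equals ||v − Σ <v,e_j> e_j||^2, the squared distance from v to span{e_j}.)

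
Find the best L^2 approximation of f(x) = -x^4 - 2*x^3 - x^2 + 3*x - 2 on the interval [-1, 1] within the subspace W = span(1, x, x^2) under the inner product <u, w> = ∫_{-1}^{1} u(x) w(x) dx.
g(x) = -13*x^2/7 + 9*x/5 - 67/35

The best approximation g ∈ W is the orthogonal projection of f onto W. Writing g = a_0 + a_1 x + a_2 x^2, the coefficients solve the normal equations G · a = b where
  G_{ij} = <φ_i, φ_j> and b_i = <f, φ_i>, with φ_0 = 1, φ_1 = x, φ_2 = x^2.
G =
  [2, 0, 2/3]
  [0, 2/3, 0]
  [2/3, 0, 2/5],
b = (-76/15, 6/5, -212/105).
Solving gives a_0 = -67/35, a_1 = 9/5, a_2 = -13/7, so
  g(x) = -13*x^2/7 + 9*x/5 - 67/35.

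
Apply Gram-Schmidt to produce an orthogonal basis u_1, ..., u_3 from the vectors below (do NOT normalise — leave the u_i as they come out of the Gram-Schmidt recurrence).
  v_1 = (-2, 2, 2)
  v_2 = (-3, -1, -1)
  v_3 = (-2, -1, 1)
Orthogonal basis:
  u_1 = (-2, 2, 2)
  u_2 = (-8/3, -4/3, -4/3)
  u_3 = (0, -1, 1)

Apply the Gram-Schmidt recurrence
  u_1 = v_1
  u_i = v_i − Σ_{j<i} ((v_i · u_j) / (u_j · u_j)) · u_j.

Step by step this gives:
  u_1 = (-2, 2, 2)
  u_2 = (-8/3, -4/3, -4/3)
  u_3 = (0, -1, 1)

Orthogonality check:
  u_2 · u_1 = 0 (should be 0)
  u_3 · u_1 = 0 (should be 0)
  u_3 · u_2 = 0 (should be 0)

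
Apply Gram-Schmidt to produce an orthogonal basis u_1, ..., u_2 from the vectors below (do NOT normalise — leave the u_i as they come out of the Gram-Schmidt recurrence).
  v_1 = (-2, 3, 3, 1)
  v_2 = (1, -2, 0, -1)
Orthogonal basis:
  u_1 = (-2, 3, 3, 1)
  u_2 = (5/23, -19/23, 27/23, -14/23)

Apply the Gram-Schmidt recurrence
  u_1 = v_1
  u_i = v_i − Σ_{j<i} ((v_i · u_j) / (u_j · u_j)) · u_j.

Step by step this gives:
  u_1 = (-2, 3, 3, 1)
  u_2 = (5/23, -19/23, 27/23, -14/23)

Orthogonality check:
  u_2 · u_1 = 0 (should be 0)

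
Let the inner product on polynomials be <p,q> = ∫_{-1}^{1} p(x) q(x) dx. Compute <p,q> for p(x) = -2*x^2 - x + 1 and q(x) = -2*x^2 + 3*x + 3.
<p,q> = 4/15

Expand the product: p(x)·q(x) = 4*x^4 - 4*x^3 - 11*x^2 + 3.
∫_{-1}^{1} of each monomial x^k gives [2/(k+1) if k even, 0 if k odd]. Integrating term-by-term (or equivalently evaluating the antiderivative F(x) = 4*x^5/5 - x^4 - 11*x^3/3 + 3*x at the endpoints):
  F(1) − F(−1) = -13/15 − (-17/15) = 4/15.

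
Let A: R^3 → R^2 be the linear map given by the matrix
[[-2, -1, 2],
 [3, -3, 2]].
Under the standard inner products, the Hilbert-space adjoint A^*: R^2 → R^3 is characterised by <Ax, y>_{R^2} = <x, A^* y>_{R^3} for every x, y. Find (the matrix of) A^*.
A^* = A^T =
[[-2, 3],
 [-1, -3],
 [2, 2]]

For real matrices with standard dot products, the defining identity <Ax, y> = <x, A^* y> gives (Ax)^T y = x^T (A^*) y, i.e. x^T A^T y = x^T (A^*) y. Since this holds for all x, y, we must have A^* = A^T. Therefore
A^* =
[[-2, 3],
 [-1, -3],
 [2, 2]].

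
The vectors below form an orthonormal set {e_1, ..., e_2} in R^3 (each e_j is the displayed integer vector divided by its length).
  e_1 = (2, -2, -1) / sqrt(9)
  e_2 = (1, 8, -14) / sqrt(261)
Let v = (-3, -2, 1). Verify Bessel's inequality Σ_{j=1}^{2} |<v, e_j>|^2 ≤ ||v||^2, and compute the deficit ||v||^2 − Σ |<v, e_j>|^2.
Σ |<v, e_j>|^2 = 150/29; ||v||^2 = 14; deficit = 256/29

Write each e_j = u_j / sqrt(<u_j, u_j>) where u_j is the displayed integer vector. Then <v, e_j> = <v, u_j> / sqrt(<u_j, u_j>), so |<v, e_j>|^2 = <v, u_j>^2 / <u_j, u_j>.
Coefficients: <v, e_1> = -3/sqrt(9), <v, e_2> = -33/sqrt(261).
Square and sum: Σ |<v, e_j>|^2 = 150/29.
Compute ||v||^2 = v·v = 14.
Deficit = 14 − 150/29 = 256/29 ≥ 0, confirming Bessel's inequality. (The deficit equals ||v − Σ <v,e_j> e_j||^2, the squared distance from v to span{e_j}.)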